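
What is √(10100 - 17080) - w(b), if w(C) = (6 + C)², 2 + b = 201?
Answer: -42025 + 2*I*√1745 ≈ -42025.0 + 83.546*I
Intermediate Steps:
b = 199 (b = -2 + 201 = 199)
√(10100 - 17080) - w(b) = √(10100 - 17080) - (6 + 199)² = √(-6980) - 1*205² = 2*I*√1745 - 1*42025 = 2*I*√1745 - 42025 = -42025 + 2*I*√1745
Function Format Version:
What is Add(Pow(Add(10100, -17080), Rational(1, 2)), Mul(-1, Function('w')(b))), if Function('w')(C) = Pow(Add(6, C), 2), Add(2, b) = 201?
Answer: Add(-42025, Mul(2, I, Pow(1745, Rational(1, 2)))) ≈ Add(-42025., Mul(83.546, I))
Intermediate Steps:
b = 199 (b = Add(-2, 201) = 199)
Add(Pow(Add(10100, -17080), Rational(1, 2)), Mul(-1, Function('w')(b))) = Add(Pow(Add(10100, -17080), Rational(1, 2)), Mul(-1, Pow(Add(6, 199), 2))) = Add(Pow(-6980, Rational(1, 2)), Mul(-1, Pow(205, 2))) = Add(Mul(2, I, Pow(1745, Rational(1, 2))), Mul(-1, 42025)) = Add(Mul(2, I, Pow(1745, Rational(1, 2))), -42025) = Add(-42025, Mul(2, I, Pow(1745, Rational(1, 2))))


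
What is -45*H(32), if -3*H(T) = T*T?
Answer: 15360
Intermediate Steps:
H(T) = -T**2/3 (H(T) = -T*T/3 = -T**2/3)
-45*H(32) = -(-15)*32**2 = -(-15)*1024 = -45*(-1024/3) = 15360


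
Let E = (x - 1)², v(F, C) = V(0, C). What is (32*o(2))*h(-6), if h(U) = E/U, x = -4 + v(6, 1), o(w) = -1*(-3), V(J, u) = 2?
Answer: -144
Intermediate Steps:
v(F, C) = 2
o(w) = 3
x = -2 (x = -4 + 2 = -2)
E = 9 (E = (-2 - 1)² = (-3)² = 9)
h(U) = 9/U
(32*o(2))*h(-6) = (32*3)*(9/(-6)) = 96*(9*(-⅙)) = 96*(-3/2) = -144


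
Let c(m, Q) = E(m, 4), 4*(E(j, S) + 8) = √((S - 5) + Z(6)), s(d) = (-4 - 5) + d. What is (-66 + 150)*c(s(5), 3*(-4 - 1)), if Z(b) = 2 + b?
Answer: -672 + 21*√7 ≈ -616.44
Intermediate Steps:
s(d) = -9 + d
E(j, S) = -8 + √(3 + S)/4 (E(j, S) = -8 + √((S - 5) + (2 + 6))/4 = -8 + √((-5 + S) + 8)/4 = -8 + √(3 + S)/4)
c(m, Q) = -8 + √7/4 (c(m, Q) = -8 + √(3 + 4)/4 = -8 + √7/4)
(-66 + 150)*c(s(5), 3*(-4 - 1)) = (-66 + 150)*(-8 + √7/4) = 84*(-8 + √7/4) = -672 + 21*√7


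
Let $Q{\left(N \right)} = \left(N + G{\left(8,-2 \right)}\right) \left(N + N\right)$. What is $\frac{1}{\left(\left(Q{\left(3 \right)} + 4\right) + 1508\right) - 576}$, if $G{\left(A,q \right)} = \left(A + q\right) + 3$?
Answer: $\frac{1}{1008} \approx 0.00099206$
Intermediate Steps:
$G{\left(A,q \right)} = 3 + A + q$
$Q{\left(N \right)} = 2 N \left(9 + N\right)$ ($Q{\left(N \right)} = \left(N + \left(3 + 8 - 2\right)\right) \left(N + N\right) = \left(N + 9\right) 2 N = \left(9 + N\right) 2 N = 2 N \left(9 + N\right)$)
$\frac{1}{\left(\left(Q{\left(3 \right)} + 4\right) + 1508\right) - 576} = \frac{1}{\left(\left(2 \cdot 3 \left(9 + 3\right) + 4\right) + 1508\right) - 576} = \frac{1}{\left(\left(2 \cdot 3 \cdot 12 + 4\right) + 1508\right) - 576} = \frac{1}{\left(\left(72 + 4\right) + 1508\right) - 576} = \frac{1}{\left(76 + 1508\right) - 576} = \frac{1}{1584 - 576} = \frac{1}{1008}$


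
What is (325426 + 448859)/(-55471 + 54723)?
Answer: -774285/748 ≈ -1035.1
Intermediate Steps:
(325426 + 448859)/(-55471 + 54723) = 774285/(-748) = 774285*(-1/748) = -774285/748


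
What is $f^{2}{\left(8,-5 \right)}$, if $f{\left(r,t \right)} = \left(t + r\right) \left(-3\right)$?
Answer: $81$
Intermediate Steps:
$f{\left(r,t \right)} = - 3 r - 3 t$ ($f{\left(r,t \right)} = \left(r + t\right) \left(-3\right) = - 3 r - 3 t$)
$f^{2}{\left(8,-5 \right)} = \left(\left(-3\right) 8 - -15\right)^{2} = \left(-24 + 15\right)^{2} = \left(-9\right)^{2} = 81$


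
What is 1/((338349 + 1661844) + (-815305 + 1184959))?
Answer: 1/2369847 ≈ 4.2197e-7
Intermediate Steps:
1/((338349 + 1661844) + (-815305 + 1184959)) = 1/(2000193 + 369654) = 1/2369847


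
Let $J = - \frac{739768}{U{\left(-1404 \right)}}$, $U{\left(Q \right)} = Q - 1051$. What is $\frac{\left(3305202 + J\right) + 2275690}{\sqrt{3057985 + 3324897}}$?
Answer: $\frac{6850914814 \sqrt{6382882}}{7834987655} \approx 2209.1$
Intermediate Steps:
$U{\left(Q \right)} = -1051 + Q$
$J = \frac{739768}{2455}$ ($J = - \frac{739768}{-1051 - 1404} = - \frac{739768}{-2455} = \left(-739768\right) \left(- \frac{1}{2455}\right) = \frac{739768}{2455} \approx 301.33$)
$\frac{\left(3305202 + J\right) + 2275690}{\sqrt{3057985 + 3324897}} = \frac{\left(3305202 + \frac{739768}{2455}\right) + 2275690}{\sqrt{3057985 + 3324897}} = \frac{\frac{8115010678}{2455} + 2275690}{\sqrt{6382882}} = \frac{13701829628 \frac{\sqrt{6382882}}{6382882}}{2455} = \frac{6850914814 \sqrt{6382882}}{7834987655}$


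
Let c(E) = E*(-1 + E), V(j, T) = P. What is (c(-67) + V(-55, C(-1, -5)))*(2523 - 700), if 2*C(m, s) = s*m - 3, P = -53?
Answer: 8208969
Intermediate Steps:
C(m, s) = -3/2 + m*s/2 (C(m, s) = (s*m - 3)/2 = (m*s - 3)/2 = (-3 + m*s)/2 = -3/2 + m*s/2)
V(j, T) = -53
(c(-67) + V(-55, C(-1, -5)))*(2523 - 700) = (-67*(-1 - 67) - 53)*(2523 - 700) = (-67*(-68) - 53)*1823 = (4556 - 53)*1823 = 4503*1823 = 8208969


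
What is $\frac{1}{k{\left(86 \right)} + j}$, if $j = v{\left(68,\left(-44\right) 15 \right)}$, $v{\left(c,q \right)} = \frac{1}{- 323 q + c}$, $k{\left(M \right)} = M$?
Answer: $\frac{213248}{18339329} \approx 0.011628$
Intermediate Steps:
$v{\left(c,q \right)} = \frac{1}{c - 323 q}$
$j = \frac{1}{213248}$ ($j = \frac{1}{68 - 323 \left(\left(-44\right) 15\right)} = \frac{1}{68 - -213180} = \frac{1}{68 + 213180} = \frac{1}{213248} \approx 4.6894 \cdot 10^{-6}$)
$\frac{1}{k{\left(86 \right)} + j} = \frac{1}{86 + \frac{1}{213248}} = \frac{1}{\frac{18339329}{213248}} = \frac{213248}{18339329}$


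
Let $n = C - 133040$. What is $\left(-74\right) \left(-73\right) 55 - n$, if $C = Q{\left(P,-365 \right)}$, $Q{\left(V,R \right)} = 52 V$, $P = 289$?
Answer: $415122$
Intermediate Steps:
$C = 15028$ ($C = 52 \cdot 289 = 15028$)
$n = -118012$ ($n = 15028 - 133040 = -118012$)
$\left(-74\right) \left(-73\right) 55 - n = \left(-74\right) \left(-73\right) 55 - -118012 = 5402 \cdot 55 + 118012 = 297110 + 118012 = 415122$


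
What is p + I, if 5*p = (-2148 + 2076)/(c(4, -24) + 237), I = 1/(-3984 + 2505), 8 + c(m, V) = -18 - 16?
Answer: -35821/480675 ≈ -0.074522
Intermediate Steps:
c(m, V) = -42 (c(m, V) = -8 + (-18 - 16) = -8 - 34 = -42)
I = -1/1479 (I = 1/(-1479) = -1/1479 ≈ -0.00067613)
p = -24/325 (p = ((-2148 + 2076)/(-42 + 237))/5 = (-72/195)/5 = (-72*1/195)/5 = (⅕)*(-24/65) = -24/325 ≈ -0.073846)
p + I = -24/325 - 1/1479 = -35821/480675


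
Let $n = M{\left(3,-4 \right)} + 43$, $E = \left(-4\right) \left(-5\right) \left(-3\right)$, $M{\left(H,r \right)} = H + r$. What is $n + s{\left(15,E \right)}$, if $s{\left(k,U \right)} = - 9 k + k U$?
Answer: $-993$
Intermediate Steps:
$E = -60$ ($E = 20 \left(-3\right) = -60$)
$s{\left(k,U \right)} = - 9 k + U k$
$n = 42$ ($n = \left(3 - 4\right) + 43 = -1 + 43 = 42$)
$n + s{\left(15,E \right)} = 42 + 15 \left(-9 - 60\right) = 42 + 15 \left(-69\right) = 42 - 1035 = -993$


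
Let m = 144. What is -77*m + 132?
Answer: -10956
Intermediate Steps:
-77*m + 132 = -77*144 + 132 = -11088 + 132 = -10956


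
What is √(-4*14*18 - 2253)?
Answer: I*√3261 ≈ 57.105*I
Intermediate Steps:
√(-4*14*18 - 2253) = √(-56*18 - 2253) = √(-1008 - 2253) = √(-3261) = I*√3261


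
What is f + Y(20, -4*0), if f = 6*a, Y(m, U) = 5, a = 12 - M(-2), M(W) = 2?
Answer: 65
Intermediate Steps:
a = 10 (a = 12 - 1*2 = 12 - 2 = 10)
f = 60 (f = 6*10 = 60)
f + Y(20, -4*0) = 60 + 5 = 65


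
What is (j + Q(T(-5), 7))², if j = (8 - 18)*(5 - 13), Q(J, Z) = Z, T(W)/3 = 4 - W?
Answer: 7569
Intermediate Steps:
T(W) = 12 - 3*W (T(W) = 3*(4 - W) = 12 - 3*W)
j = 80 (j = -10*(-8) = 80)
(j + Q(T(-5), 7))² = (80 + 7)² = 87² = 7569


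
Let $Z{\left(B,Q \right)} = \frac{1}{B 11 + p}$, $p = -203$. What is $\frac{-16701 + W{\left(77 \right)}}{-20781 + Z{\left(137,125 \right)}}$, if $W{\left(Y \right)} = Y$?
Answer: $\frac{21677696}{27098423} \approx 0.79996$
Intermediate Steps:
$Z{\left(B,Q \right)} = \frac{1}{-203 + 11 B}$ ($Z{\left(B,Q \right)} = \frac{1}{B 11 - 203} = \frac{1}{11 B - 203} = \frac{1}{-203 + 11 B}$)
$\frac{-16701 + W{\left(77 \right)}}{-20781 + Z{\left(137,125 \right)}} = \frac{-16701 + 77}{-20781 + \frac{1}{-203 + 11 \cdot 137}} = - \frac{16624}{-20781 + \frac{1}{-203 + 1507}} = - \frac{16624}{-20781 + \frac{1}{1304}} = - \frac{16624}{- \frac{27098423}{1304}} = \left(-16624\right) \left(- \frac{1304}{27098423}\right) = \frac{21677696}{27098423}$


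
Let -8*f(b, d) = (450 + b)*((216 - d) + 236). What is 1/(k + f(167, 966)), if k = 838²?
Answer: 4/2967545 ≈ 1.3479e-6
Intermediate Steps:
f(b, d) = -(450 + b)*(452 - d)/8 (f(b, d) = -(450 + b)*((216 - d) + 236)/8 = -(450 + b)*(452 - d)/8)
k = 702244
1/(k + f(167, 966)) = 1/(702244 + (-25425 - 113/2*167 + (225/4)*966 + (⅛)*167*966)) = 1/(702244 + (-25425 - 18871/2 + 108675/2 + 80661/4)) = 1/(702244 + 158569/4) = 1/(2967545/4) = 4/2967545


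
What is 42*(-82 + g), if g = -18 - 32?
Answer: -5544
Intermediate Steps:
g = -50
42*(-82 + g) = 42*(-82 - 50) = 42*(-132) = -5544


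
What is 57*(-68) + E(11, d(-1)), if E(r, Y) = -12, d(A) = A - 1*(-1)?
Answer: -3888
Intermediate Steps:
d(A) = 1 + A (d(A) = A + 1 = 1 + A)
57*(-68) + E(11, d(-1)) = 57*(-68) - 12 = -3876 - 12 = -3888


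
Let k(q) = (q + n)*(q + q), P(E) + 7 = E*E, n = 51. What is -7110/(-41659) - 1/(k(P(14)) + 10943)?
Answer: 722782271/4235178917 ≈ 0.17066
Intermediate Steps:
P(E) = -7 + E**2 (P(E) = -7 + E*E = -7 + E**2)
k(q) = 2*q*(51 + q) (k(q) = (q + 51)*(q + q) = (51 + q)*(2*q) = 2*q*(51 + q))
-7110/(-41659) - 1/(k(P(14)) + 10943) = -7110/(-41659) - 1/(2*(-7 + 14**2)*(51 + (-7 + 14**2)) + 10943) = -7110*(-1)/41659 - 1/(2*(-7 + 196)*(51 + (-7 + 196)) + 10943) = -1*(-7110/41659) - 1/(2*189*(51 + 189) + 10943) = 7110/41659 - 1/(2*189*240 + 10943) = 7110/41659 - 1/(90720 + 10943) = 7110/41659 - 1/101663 = 722782271/4235178917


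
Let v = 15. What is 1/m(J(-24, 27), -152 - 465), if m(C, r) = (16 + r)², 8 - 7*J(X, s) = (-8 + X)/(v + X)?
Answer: 1/361201 ≈ 2.7685e-6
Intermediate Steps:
J(X, s) = 8/7 - (-8 + X)/(7*(15 + X))
1/m(J(-24, 27), -152 - 465) = 1/((16 + (-152 - 465))²) = 1/((16 - 617)²) = 1/((-601)²) = 1/361201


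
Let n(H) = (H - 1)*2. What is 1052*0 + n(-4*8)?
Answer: -66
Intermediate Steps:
n(H) = -2 + 2*H (n(H) = (-1 + H)*2 = -2 + 2*H)
1052*0 + n(-4*8) = 1052*0 + (-2 + 2*(-4*8)) = 0 + (-2 + 2*(-32)) = 0 + (-2 - 64) = 0 - 66 = -66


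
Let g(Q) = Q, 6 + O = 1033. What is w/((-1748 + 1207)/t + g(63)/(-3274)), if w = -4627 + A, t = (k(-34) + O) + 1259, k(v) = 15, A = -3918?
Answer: 64373535330/1916197 ≈ 33594.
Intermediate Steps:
O = 1027 (O = -6 + 1033 = 1027)
t = 2301 (t = (15 + 1027) + 1259 = 1042 + 1259 = 2301)
w = -8545 (w = -4627 - 3918 = -8545)
w/((-1748 + 1207)/t + g(63)/(-3274)) = -8545/((-1748 + 1207)/2301 + 63/(-3274)) = -8545/(-541*1/2301 + 63*(-1/3274)) = -8545/(-541/2301 - 63/3274) = -8545/(-1916197/7533474) = -8545*(-7533474/1916197) = 64373535330/1916197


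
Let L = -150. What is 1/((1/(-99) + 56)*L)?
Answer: -33/277150 ≈ -0.00011907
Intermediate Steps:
1/((1/(-99) + 56)*L) = 1/((1/(-99) + 56)*(-150)) = 1/((-1/99 + 56)*(-150)) = 1/((5543/99)*(-150)) = 1/(-277150/33) = -33/277150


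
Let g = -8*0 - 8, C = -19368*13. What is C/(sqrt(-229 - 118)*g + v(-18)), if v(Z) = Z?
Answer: 1133028/5633 - 503568*I*sqrt(347)/5633 ≈ 201.14 - 1665.3*I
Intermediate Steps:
C = -251784
g = -8 (g = 0 - 8 = -8)
C/(sqrt(-229 - 118)*g + v(-18)) = -251784/(sqrt(-229 - 118)*(-8) - 18) = -251784/(sqrt(-347)*(-8) - 18) = -251784/((I*sqrt(347))*(-8) - 18) = -251784/(-8*I*sqrt(347) - 18) = -251784/(-18 - 8*I*sqrt(347))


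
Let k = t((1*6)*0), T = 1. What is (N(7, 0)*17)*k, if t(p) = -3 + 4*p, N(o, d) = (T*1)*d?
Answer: 0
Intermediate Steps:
N(o, d) = d (N(o, d) = (1*1)*d = 1*d = d)
k = -3 (k = -3 + 4*((1*6)*0) = -3 + 4*(6*0) = -3 + 4*0 = -3 + 0 = -3)
(N(7, 0)*17)*k = (0*17)*(-3) = 0*(-3) = 0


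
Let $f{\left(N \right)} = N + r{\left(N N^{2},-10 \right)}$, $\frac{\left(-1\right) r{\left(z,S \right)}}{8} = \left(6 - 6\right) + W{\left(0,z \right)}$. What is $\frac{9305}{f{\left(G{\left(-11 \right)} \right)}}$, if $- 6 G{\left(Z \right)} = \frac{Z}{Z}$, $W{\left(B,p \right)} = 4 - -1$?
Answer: $- \frac{55830}{241} \approx -231.66$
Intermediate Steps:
$W{\left(B,p \right)} = 5$ ($W{\left(B,p \right)} = 4 + 1 = 5$)
$G{\left(Z \right)} = - \frac{1}{6}$ ($G{\left(Z \right)} = - \frac{Z \frac{1}{Z}}{6} = \left(- \frac{1}{6}\right) 1 = - \frac{1}{6}$)
$r{\left(z,S \right)} = -40$ ($r{\left(z,S \right)} = - 8 \left(\left(6 - 6\right) + 5\right) = - 8 \left(0 + 5\right) = \left(-8\right) 5 = -40$)
$f{\left(N \right)} = -40 + N$ ($f{\left(N \right)} = N - 40 = -40 + N$)
$\frac{9305}{f{\left(G{\left(-11 \right)} \right)}} = \frac{9305}{-40 - \frac{1}{6}} = \frac{9305}{- \frac{241}{6}} = 9305 \left(- \frac{6}{241}\right) = - \frac{55830}{241}$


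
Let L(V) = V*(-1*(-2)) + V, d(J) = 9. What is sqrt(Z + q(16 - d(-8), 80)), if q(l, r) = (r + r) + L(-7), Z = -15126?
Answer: I*sqrt(14987) ≈ 122.42*I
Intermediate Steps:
L(V) = 3*V (L(V) = V*2 + V = 2*V + V = 3*V)
q(l, r) = -21 + 2*r (q(l, r) = (r + r) + 3*(-7) = 2*r - 21 = -21 + 2*r)
sqrt(Z + q(16 - d(-8), 80)) = sqrt(-15126 + (-21 + 2*80)) = sqrt(-15126 + (-21 + 160)) = sqrt(-15126 + 139) = sqrt(-14987) = I*sqrt(14987)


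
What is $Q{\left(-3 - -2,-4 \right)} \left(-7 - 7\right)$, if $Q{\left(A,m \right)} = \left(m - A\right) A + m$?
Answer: $14$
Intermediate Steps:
$Q{\left(A,m \right)} = m + A \left(m - A\right)$ ($Q{\left(A,m \right)} = A \left(m - A\right) + m = m + A \left(m - A\right)$)
$Q{\left(-3 - -2,-4 \right)} \left(-7 - 7\right) = \left(-4 - \left(-3 - -2\right)^{2} + \left(-3 - -2\right) \left(-4\right)\right) \left(-7 - 7\right) = \left(-4 - \left(-3 + 2\right)^{2} + \left(-3 + 2\right) \left(-4\right)\right) \left(-14\right) = \left(-4 - \left(-1\right)^{2} - -4\right) \left(-14\right) = \left(-4 - 1 + 4\right) \left(-14\right) = \left(-1\right) \left(-14\right) = 14$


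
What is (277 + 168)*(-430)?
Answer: -191350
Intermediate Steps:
(277 + 168)*(-430) = 445*(-430) = -191350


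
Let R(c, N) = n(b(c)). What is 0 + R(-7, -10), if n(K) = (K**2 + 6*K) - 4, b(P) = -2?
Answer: -12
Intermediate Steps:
n(K) = -4 + K**2 + 6*K
R(c, N) = -12 (R(c, N) = -4 + (-2)**2 + 6*(-2) = -4 + 4 - 12 = -12)
0 + R(-7, -10) = 0 - 12 = -12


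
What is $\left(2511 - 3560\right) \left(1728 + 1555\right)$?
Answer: $-3443867$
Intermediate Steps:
$\left(2511 - 3560\right) \left(1728 + 1555\right) = \left(-1049\right) 3283 = -3443867$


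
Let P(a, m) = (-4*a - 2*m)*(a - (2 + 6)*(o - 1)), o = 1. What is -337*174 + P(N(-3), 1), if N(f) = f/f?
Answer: -58644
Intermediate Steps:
N(f) = 1
P(a, m) = a*(-4*a - 2*m) (P(a, m) = (-4*a - 2*m)*(a - (2 + 6)*(1 - 1)) = (-4*a - 2*m)*(a - 8*0) = (-4*a - 2*m)*(a - 1*0) = (-4*a - 2*m)*(a + 0) = (-4*a - 2*m)*a = a*(-4*a - 2*m))
-337*174 + P(N(-3), 1) = -337*174 + 2*1*(-1*1 - 2*1) = -58638 + 2*1*(-1 - 2) = -58638 + 2*1*(-3) = -58638 - 6 = -58644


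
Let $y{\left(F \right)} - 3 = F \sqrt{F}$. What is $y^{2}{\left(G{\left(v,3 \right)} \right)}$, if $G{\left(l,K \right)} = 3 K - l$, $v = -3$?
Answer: $1737 + 144 \sqrt{3} \approx 1986.4$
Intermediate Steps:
$G{\left(l,K \right)} = - l + 3 K$
$y{\left(F \right)} = 3 + F^{\frac{3}{2}}$ ($y{\left(F \right)} = 3 + F \sqrt{F} = 3 + F^{\frac{3}{2}}$)
$y^{2}{\left(G{\left(v,3 \right)} \right)} = \left(3 + \left(\left(-1\right) \left(-3\right) + 3 \cdot 3\right)^{\frac{3}{2}}\right)^{2} = \left(3 + \left(3 + 9\right)^{\frac{3}{2}}\right)^{2} = \left(3 + 12^{\frac{3}{2}}\right)^{2} = \left(3 + 24 \sqrt{3}\right)^{2}$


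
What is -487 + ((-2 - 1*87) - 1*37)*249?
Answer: -31861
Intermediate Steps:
-487 + ((-2 - 1*87) - 1*37)*249 = -487 + ((-2 - 87) - 37)*249 = -487 + (-89 - 37)*249 = -487 - 126*249 = -487 - 31374 = -31861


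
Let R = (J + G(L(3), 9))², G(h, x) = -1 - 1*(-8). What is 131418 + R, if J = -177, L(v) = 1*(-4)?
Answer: 160318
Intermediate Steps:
L(v) = -4
G(h, x) = 7 (G(h, x) = -1 + 8 = 7)
R = 28900 (R = (-177 + 7)² = (-170)² = 28900)
131418 + R = 131418 + 28900 = 160318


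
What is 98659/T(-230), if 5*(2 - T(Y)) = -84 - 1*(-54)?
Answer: 98659/8 ≈ 12332.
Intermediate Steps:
T(Y) = 8 (T(Y) = 2 - (-84 - 1*(-54))/5 = 2 - (-84 + 54)/5 = 2 - ⅕*(-30) = 2 + 6 = 8)
98659/T(-230) = 98659/8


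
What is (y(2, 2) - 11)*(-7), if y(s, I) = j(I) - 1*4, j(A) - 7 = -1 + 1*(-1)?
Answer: 70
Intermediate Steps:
j(A) = 5 (j(A) = 7 + (-1 + 1*(-1)) = 7 + (-1 - 1) = 7 - 2 = 5)
y(s, I) = 1 (y(s, I) = 5 - 1*4 = 5 - 4 = 1)
(y(2, 2) - 11)*(-7) = (1 - 11)*(-7) = -10*(-7) = 70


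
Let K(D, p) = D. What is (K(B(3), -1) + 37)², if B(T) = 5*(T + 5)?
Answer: 5929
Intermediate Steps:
B(T) = 25 + 5*T (B(T) = 5*(5 + T) = 25 + 5*T)
(K(B(3), -1) + 37)² = ((25 + 5*3) + 37)² = ((25 + 15) + 37)² = (40 + 37)² = 77² = 5929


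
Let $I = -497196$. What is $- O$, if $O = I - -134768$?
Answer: $362428$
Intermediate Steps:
$O = -362428$ ($O = -497196 - -134768 = -497196 + 134768 = -362428$)
$- O = \left(-1\right) \left(-362428\right) = 362428$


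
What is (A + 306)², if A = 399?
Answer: 497025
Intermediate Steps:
(A + 306)² = (399 + 306)² = 705² = 497025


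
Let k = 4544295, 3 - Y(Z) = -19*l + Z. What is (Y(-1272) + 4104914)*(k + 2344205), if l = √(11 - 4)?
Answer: 28285482926500 + 130881500*√7 ≈ 2.8286e+13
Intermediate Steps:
l = √7 ≈ 2.6458
Y(Z) = 3 - Z + 19*√7 (Y(Z) = 3 - (-19*√7 + Z) = 3 - (Z - 19*√7) = 3 + (-Z + 19*√7) = 3 - Z + 19*√7)
(Y(-1272) + 4104914)*(k + 2344205) = ((3 - 1*(-1272) + 19*√7) + 4104914)*(4544295 + 2344205) = ((3 + 1272 + 19*√7) + 4104914)*6888500 = ((1275 + 19*√7) + 4104914)*6888500 = (4106189 + 19*√7)*6888500 = 28285482926500 + 130881500*√7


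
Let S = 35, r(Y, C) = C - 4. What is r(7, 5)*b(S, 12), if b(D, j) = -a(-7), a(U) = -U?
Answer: -7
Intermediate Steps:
r(Y, C) = -4 + C
b(D, j) = -7 (b(D, j) = -(-1)*(-7) = -1*7 = -7)
r(7, 5)*b(S, 12) = (-4 + 5)*(-7) = 1*(-7) = -7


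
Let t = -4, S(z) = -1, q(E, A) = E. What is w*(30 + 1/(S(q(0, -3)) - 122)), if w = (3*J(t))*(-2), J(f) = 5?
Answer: -36890/41 ≈ -899.76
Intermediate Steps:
w = -30 (w = (3*5)*(-2) = 15*(-2) = -30)
w*(30 + 1/(S(q(0, -3)) - 122)) = -30*(30 + 1/(-1 - 122)) = -30*(30 + 1/(-123)) = -30*(30 - 1/123) = -30*3689/123 = -36890/41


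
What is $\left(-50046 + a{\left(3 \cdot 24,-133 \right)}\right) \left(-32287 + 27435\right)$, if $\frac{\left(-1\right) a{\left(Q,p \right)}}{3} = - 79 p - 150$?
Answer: $393579684$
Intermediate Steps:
$a{\left(Q,p \right)} = 450 + 237 p$ ($a{\left(Q,p \right)} = - 3 \left(- 79 p - 150\right) = - 3 \left(-150 - 79 p\right) = 450 + 237 p$)
$\left(-50046 + a{\left(3 \cdot 24,-133 \right)}\right) \left(-32287 + 27435\right) = \left(-50046 + \left(450 + 237 \left(-133\right)\right)\right) \left(-32287 + 27435\right) = \left(-50046 + \left(450 - 31521\right)\right) \left(-4852\right) = \left(-50046 - 31071\right) \left(-4852\right) = \left(-81117\right) \left(-4852\right) = 393579684$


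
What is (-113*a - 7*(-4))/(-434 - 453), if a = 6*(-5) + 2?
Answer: -3192/887 ≈ -3.5986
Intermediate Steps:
a = -28 (a = -30 + 2 = -28)
(-113*a - 7*(-4))/(-434 - 453) = (-113*(-28) - 7*(-4))/(-434 - 453) = (3164 + 28)/(-887) = 3192*(-1/887) = -3192/887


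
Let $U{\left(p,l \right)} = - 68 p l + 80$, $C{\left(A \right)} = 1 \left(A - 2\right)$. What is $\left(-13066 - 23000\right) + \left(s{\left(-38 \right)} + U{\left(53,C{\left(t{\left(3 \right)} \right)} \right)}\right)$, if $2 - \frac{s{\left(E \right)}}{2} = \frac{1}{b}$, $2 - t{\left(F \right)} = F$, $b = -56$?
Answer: $- \frac{704759}{28} \approx -25170.0$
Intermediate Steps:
$t{\left(F \right)} = 2 - F$
$C{\left(A \right)} = -2 + A$ ($C{\left(A \right)} = 1 \left(-2 + A\right) = -2 + A$)
$U{\left(p,l \right)} = 80 - 68 l p$ ($U{\left(p,l \right)} = - 68 l p + 80 = 80 - 68 l p$)
$s{\left(E \right)} = \frac{113}{28}$ ($s{\left(E \right)} = 4 - \frac{2}{-56} = 4 - - \frac{1}{28} = 4 + \frac{1}{28} = \frac{113}{28}$)
$\left(-13066 - 23000\right) + \left(s{\left(-38 \right)} + U{\left(53,C{\left(t{\left(3 \right)} \right)} \right)}\right) = \left(-13066 - 23000\right) - \left(- \frac{2353}{28} + 68 \left(-2 + \left(2 - 3\right)\right) 53\right) = -36066 - \left(- \frac{2353}{28} + 68 \left(-2 + \left(2 - 3\right)\right) 53\right) = -36066 - \left(- \frac{2353}{28} + 68 \left(-2 - 1\right) 53\right) = -36066 + \left(\frac{113}{28} - \left(-80 - 10812\right)\right) = -36066 + \left(\frac{113}{28} + \left(80 + 10812\right)\right) = -36066 + \left(\frac{113}{28} + 10892\right) = -36066 + \frac{305089}{28} = - \frac{704759}{28}$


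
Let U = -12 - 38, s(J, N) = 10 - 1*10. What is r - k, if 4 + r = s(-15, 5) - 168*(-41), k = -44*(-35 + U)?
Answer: 3144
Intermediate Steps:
s(J, N) = 0 (s(J, N) = 10 - 10 = 0)
U = -50
k = 3740 (k = -44*(-35 - 50) = -44*(-85) = 3740)
r = 6884 (r = -4 + (0 - 168*(-41)) = -4 + (0 + 6888) = -4 + 6888 = 6884)
r - k = 6884 - 1*3740 = 6884 - 3740 = 3144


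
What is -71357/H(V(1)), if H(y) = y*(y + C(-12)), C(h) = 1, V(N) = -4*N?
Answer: -71357/12 ≈ -5946.4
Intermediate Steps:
H(y) = y*(1 + y) (H(y) = y*(y + 1) = y*(1 + y))
-71357/H(V(1)) = -71357*(-1/(4*(1 - 4*1))) = -71357*(-1/(4*(1 - 4))) = -71357/((-4*(-3))) = -71357/12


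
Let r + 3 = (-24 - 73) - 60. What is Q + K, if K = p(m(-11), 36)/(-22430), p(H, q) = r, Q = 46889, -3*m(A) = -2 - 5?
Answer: 105172043/2243 ≈ 46889.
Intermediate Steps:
m(A) = 7/3 (m(A) = -(-2 - 5)/3 = -1/3*(-7) = 7/3)
r = -160 (r = -3 + ((-24 - 73) - 60) = -3 + (-97 - 60) = -3 - 157 = -160)
p(H, q) = -160
K = 16/2243 (K = -160/(-22430) = -160*(-1/22430) = 16/2243 ≈ 0.0071333)
Q + K = 46889 + 16/2243 = 105172043/2243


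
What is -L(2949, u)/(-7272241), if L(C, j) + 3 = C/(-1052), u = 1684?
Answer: -6105/7650397532 ≈ -7.9800e-7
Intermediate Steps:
L(C, j) = -3 - C/1052 (L(C, j) = -3 + C/(-1052) = -3 + C*(-1/1052) = -3 - C/1052)
-L(2949, u)/(-7272241) = -(-3 - 1/1052*2949)/(-7272241) = -(-3 - 2949/1052)*(-1)/7272241 = -(-6105)*(-1)/(1052*7272241) = -1*6105/7650397532 = -6105/7650397532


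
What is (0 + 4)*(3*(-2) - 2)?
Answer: -32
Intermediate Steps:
(0 + 4)*(3*(-2) - 2) = 4*(-6 - 2) = 4*(-8) = -32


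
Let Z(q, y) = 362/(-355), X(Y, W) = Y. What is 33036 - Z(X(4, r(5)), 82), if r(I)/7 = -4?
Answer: 11728142/355 ≈ 33037.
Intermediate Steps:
r(I) = -28 (r(I) = 7*(-4) = -28)
Z(q, y) = -362/355 (Z(q, y) = 362*(-1/355) = -362/355)
33036 - Z(X(4, r(5)), 82) = 33036 - 1*(-362/355) = 33036 + 362/355 = 11728142/355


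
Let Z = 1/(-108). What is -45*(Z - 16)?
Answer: 8645/12 ≈ 720.42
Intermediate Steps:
Z = -1/108 ≈ -0.0092593
-45*(Z - 16) = -45*(-1/108 - 16) = -45*(-1729/108) = 8645/12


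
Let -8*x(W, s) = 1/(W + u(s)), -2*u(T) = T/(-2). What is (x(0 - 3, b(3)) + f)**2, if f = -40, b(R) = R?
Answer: 516961/324 ≈ 1595.6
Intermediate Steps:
u(T) = T/4 (u(T) = -T/(2*(-2)) = -T*(-1)/(2*2) = -(-1)*T/4 = T/4)
x(W, s) = -1/(8*(W + s/4))
(x(0 - 3, b(3)) + f)**2 = (-1/(2*3 + 8*(0 - 3)) - 40)**2 = (-1/(6 + 8*(-3)) - 40)**2 = (-1/(6 - 24) - 40)**2 = (-1/(-18) - 40)**2 = (-1*(-1/18) - 40)**2 = (1/18 - 40)**2 = (-719/18)**2 = 516961/324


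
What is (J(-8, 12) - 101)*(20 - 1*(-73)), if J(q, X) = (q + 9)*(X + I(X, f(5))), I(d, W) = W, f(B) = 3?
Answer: -7998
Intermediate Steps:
J(q, X) = (3 + X)*(9 + q) (J(q, X) = (q + 9)*(X + 3) = (9 + q)*(3 + X) = (3 + X)*(9 + q))
(J(-8, 12) - 101)*(20 - 1*(-73)) = ((27 + 3*(-8) + 9*12 + 12*(-8)) - 101)*(20 - 1*(-73)) = ((27 - 24 + 108 - 96) - 101)*(20 + 73) = (15 - 101)*93 = -86*93 = -7998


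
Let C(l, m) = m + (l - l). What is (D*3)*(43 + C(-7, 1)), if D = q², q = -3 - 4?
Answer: 6468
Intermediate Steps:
q = -7
C(l, m) = m (C(l, m) = m + 0 = m)
D = 49 (D = (-7)² = 49)
(D*3)*(43 + C(-7, 1)) = (49*3)*(43 + 1) = 147*44 = 6468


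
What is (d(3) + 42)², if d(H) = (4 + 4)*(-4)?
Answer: 100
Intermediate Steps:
d(H) = -32 (d(H) = 8*(-4) = -32)
(d(3) + 42)² = (-32 + 42)² = 10² = 100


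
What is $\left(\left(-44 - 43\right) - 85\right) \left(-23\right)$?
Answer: $3956$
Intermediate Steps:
$\left(\left(-44 - 43\right) - 85\right) \left(-23\right) = \left(-87 - 85\right) \left(-23\right) = \left(-172\right) \left(-23\right) = 3956$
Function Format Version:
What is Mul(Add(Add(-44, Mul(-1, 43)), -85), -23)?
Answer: 3956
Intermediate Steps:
Mul(Add(Add(-44, Mul(-1, 43)), -85), -23) = Mul(Add(Add(-44, -43), -85), -23) = Mul(Add(-87, -85), -23) = Mul(-172, -23) = 3956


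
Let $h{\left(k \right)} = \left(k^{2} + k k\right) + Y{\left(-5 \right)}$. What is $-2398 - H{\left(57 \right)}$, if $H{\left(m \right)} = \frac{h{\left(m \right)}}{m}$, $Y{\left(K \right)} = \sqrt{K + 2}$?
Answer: $-2512 - \frac{i \sqrt{3}}{57} \approx -2512.0 - 0.030387 i$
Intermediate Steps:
$Y{\left(K \right)} = \sqrt{2 + K}$
$h{\left(k \right)} = 2 k^{2} + i \sqrt{3}$ ($h{\left(k \right)} = \left(k^{2} + k k\right) + \sqrt{2 - 5} = \left(k^{2} + k^{2}\right) + \sqrt{-3} = 2 k^{2} + i \sqrt{3}$)
$H{\left(m \right)} = \frac{2 m^{2} + i \sqrt{3}}{m}$
$-2398 - H{\left(57 \right)} = -2398 - \left(2 \cdot 57 + \frac{i \sqrt{3}}{57}\right) = -2398 - \left(114 + i \sqrt{3} \cdot \frac{1}{57}\right) = -2398 - \left(114 + \frac{i \sqrt{3}}{57}\right) = -2512 - \frac{i \sqrt{3}}{57}$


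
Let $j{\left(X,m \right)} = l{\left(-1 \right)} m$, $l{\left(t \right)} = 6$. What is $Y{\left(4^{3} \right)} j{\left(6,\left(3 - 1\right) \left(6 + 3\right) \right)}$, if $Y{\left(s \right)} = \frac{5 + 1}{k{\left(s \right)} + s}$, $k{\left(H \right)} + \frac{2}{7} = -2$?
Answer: $\frac{21}{2} \approx 10.5$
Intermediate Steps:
$k{\left(H \right)} = - \frac{16}{7}$ ($k{\left(H \right)} = - \frac{2}{7} - 2 = - \frac{16}{7}$)
$j{\left(X,m \right)} = 6 m$
$Y{\left(s \right)} = \frac{6}{- \frac{16}{7} + s}$ ($Y{\left(s \right)} = \frac{5 + 1}{- \frac{16}{7} + s} = \frac{6}{- \frac{16}{7} + s}$)
$Y{\left(4^{3} \right)} j{\left(6,\left(3 - 1\right) \left(6 + 3\right) \right)} = \frac{42}{-16 + 7 \cdot 4^{3}} \cdot 6 \left(3 - 1\right) \left(6 + 3\right) = \frac{42}{-16 + 7 \cdot 64} \cdot 6 \cdot 2 \cdot 9 = \frac{42}{-16 + 448} \cdot 6 \cdot 18 = \frac{42}{432} \cdot 108 = 42 \cdot \frac{1}{432} \cdot 108 = \frac{7}{72} \cdot 108 = \frac{21}{2}$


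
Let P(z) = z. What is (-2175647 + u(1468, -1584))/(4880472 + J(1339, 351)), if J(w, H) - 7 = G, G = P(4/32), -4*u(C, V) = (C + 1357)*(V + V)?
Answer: 494024/39043833 ≈ 0.012653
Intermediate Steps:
u(C, V) = -V*(1357 + C)/2 (u(C, V) = -(C + 1357)*(V + V)/4 = -(1357 + C)*2*V/4 = -V*(1357 + C)/2)
G = ⅛ (G = 4/32 = 4*(1/32) = ⅛ ≈ 0.12500)
J(w, H) = 57/8 (J(w, H) = 7 + ⅛ = 57/8)
(-2175647 + u(1468, -1584))/(4880472 + J(1339, 351)) = (-2175647 - ½*(-1584)*(1357 + 1468))/(4880472 + 57/8) = (-2175647 - ½*(-1584)*2825)/(39043833/8) = (-2175647 + 2237400)*(8/39043833) = 61753*(8/39043833) = 494024/39043833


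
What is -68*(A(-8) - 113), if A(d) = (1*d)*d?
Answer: 3332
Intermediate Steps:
A(d) = d² (A(d) = d*d = d²)
-68*(A(-8) - 113) = -68*((-8)² - 113) = -68*(64 - 113) = -68*(-49) = 3332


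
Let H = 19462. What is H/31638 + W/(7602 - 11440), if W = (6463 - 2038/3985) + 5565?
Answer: -304683663284/120971294085 ≈ -2.5186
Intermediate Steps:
W = 47929542/3985 (W = (6463 - 2038*1/3985) + 5565 = (6463 - 2038/3985) + 5565 = 25753017/3985 + 5565 = 47929542/3985 ≈ 12027.)
H/31638 + W/(7602 - 11440) = 19462/31638 + 47929542/(3985*(7602 - 11440)) = 19462*(1/31638) + (47929542/3985)/(-3838) = 9731/15819 + (47929542/3985)*(-1/3838) = 9731/15819 - 23964771/7647215 = -304683663284/120971294085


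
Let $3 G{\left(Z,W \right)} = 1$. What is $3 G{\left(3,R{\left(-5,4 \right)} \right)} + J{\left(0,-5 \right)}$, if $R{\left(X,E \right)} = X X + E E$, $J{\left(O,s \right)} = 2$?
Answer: $3$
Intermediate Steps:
$R{\left(X,E \right)} = E^{2} + X^{2}$ ($R{\left(X,E \right)} = X^{2} + E^{2} = E^{2} + X^{2}$)
$G{\left(Z,W \right)} = \frac{1}{3}$ ($G{\left(Z,W \right)} = \frac{1}{3} \cdot 1 = \frac{1}{3}$)
$3 G{\left(3,R{\left(-5,4 \right)} \right)} + J{\left(0,-5 \right)} = 3 \cdot \frac{1}{3} + 2 = 1 + 2 = 3$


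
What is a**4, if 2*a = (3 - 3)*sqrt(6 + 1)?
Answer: 0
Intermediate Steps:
a = 0 (a = ((3 - 3)*sqrt(6 + 1))/2 = (0*sqrt(7))/2 = (1/2)*0 = 0)
a**4 = 0**4 = 0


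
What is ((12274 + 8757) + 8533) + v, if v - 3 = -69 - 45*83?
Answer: 25763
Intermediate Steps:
v = -3801 (v = 3 + (-69 - 45*83) = 3 + (-69 - 3735) = 3 - 3804 = -3801)
((12274 + 8757) + 8533) + v = ((12274 + 8757) + 8533) - 3801 = (21031 + 8533) - 3801 = 29564 - 3801 = 25763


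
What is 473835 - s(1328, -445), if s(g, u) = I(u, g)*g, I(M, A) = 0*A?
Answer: 473835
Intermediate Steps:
I(M, A) = 0
s(g, u) = 0 (s(g, u) = 0*g = 0)
473835 - s(1328, -445) = 473835 - 1*0 = 473835 + 0 = 473835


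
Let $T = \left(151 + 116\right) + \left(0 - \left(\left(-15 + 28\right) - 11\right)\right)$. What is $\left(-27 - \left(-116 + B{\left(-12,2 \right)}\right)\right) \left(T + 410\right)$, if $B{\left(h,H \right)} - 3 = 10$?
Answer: $51300$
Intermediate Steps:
$B{\left(h,H \right)} = 13$ ($B{\left(h,H \right)} = 3 + 10 = 13$)
$T = 265$ ($T = 267 + \left(0 - \left(13 - 11\right)\right) = 267 + \left(0 - 2\right) = 267 - 2 = 265$)
$\left(-27 - \left(-116 + B{\left(-12,2 \right)}\right)\right) \left(T + 410\right) = \left(-27 + \left(116 - 13\right)\right) \left(265 + 410\right) = \left(-27 + \left(116 - 13\right)\right) 675 = \left(-27 + 103\right) 675 = 76 \cdot 675 = 51300$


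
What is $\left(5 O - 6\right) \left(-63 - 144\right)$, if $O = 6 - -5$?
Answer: $-10143$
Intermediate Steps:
$O = 11$ ($O = 6 + 5 = 11$)
$\left(5 O - 6\right) \left(-63 - 144\right) = \left(5 \cdot 11 - 6\right) \left(-63 - 144\right) = \left(55 - 6\right) \left(-207\right) = 49 \left(-207\right) = -10143$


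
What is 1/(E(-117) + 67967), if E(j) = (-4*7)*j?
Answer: 1/71243 ≈ 1.4036e-5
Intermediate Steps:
E(j) = -28*j
1/(E(-117) + 67967) = 1/(-28*(-117) + 67967) = 1/(3276 + 67967) = 1/71243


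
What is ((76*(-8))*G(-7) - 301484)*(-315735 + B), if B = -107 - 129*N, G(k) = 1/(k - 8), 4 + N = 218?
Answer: 1552952336096/15 ≈ 1.0353e+11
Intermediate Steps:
N = 214 (N = -4 + 218 = 214)
G(k) = 1/(-8 + k)
B = -27713 (B = -107 - 129*214 = -107 - 27606 = -27713)
((76*(-8))*G(-7) - 301484)*(-315735 + B) = ((76*(-8))/(-8 - 7) - 301484)*(-315735 - 27713) = (-608/(-15) - 301484)*(-343448) = (-608*(-1/15) - 301484)*(-343448) = (608/15 - 301484)*(-343448) = -4521652/15*(-343448) = 1552952336096/15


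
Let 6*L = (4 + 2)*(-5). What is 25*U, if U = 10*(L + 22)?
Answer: 4250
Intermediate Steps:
L = -5 (L = ((4 + 2)*(-5))/6 = (6*(-5))/6 = (1/6)*(-30) = -5)
U = 170 (U = 10*(-5 + 22) = 10*17 = 170)
25*U = 25*170 = 4250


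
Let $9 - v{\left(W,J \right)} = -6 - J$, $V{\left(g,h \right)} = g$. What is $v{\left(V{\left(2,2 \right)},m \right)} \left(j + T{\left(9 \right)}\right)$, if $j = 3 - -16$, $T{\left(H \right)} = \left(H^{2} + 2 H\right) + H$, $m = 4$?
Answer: $2413$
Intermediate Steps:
$v{\left(W,J \right)} = 15 + J$ ($v{\left(W,J \right)} = 9 - \left(-6 - J\right) = 9 + \left(6 + J\right) = 15 + J$)
$T{\left(H \right)} = H^{2} + 3 H$
$j = 19$ ($j = 3 + 16 = 19$)
$v{\left(V{\left(2,2 \right)},m \right)} \left(j + T{\left(9 \right)}\right) = \left(15 + 4\right) \left(19 + 9 \left(3 + 9\right)\right) = 19 \left(19 + 9 \cdot 12\right) = 19 \left(19 + 108\right) = 19 \cdot 127 = 2413$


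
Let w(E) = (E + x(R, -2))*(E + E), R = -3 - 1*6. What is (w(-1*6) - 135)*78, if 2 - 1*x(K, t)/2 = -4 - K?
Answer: 702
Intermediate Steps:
R = -9 (R = -3 - 6 = -9)
x(K, t) = 12 + 2*K (x(K, t) = 4 - 2*(-4 - K) = 4 + (8 + 2*K) = 12 + 2*K)
w(E) = 2*E*(-6 + E) (w(E) = (E + (12 + 2*(-9)))*(E + E) = (E + (12 - 18))*(2*E) = (E - 6)*(2*E) = (-6 + E)*(2*E) = 2*E*(-6 + E))
(w(-1*6) - 135)*78 = (2*(-1*6)*(-6 - 1*6) - 135)*78 = (2*(-6)*(-6 - 6) - 135)*78 = (2*(-6)*(-12) - 135)*78 = (144 - 135)*78 = 9*78 = 702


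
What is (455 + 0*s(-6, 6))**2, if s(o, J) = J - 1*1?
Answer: 207025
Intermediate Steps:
s(o, J) = -1 + J (s(o, J) = J - 1 = -1 + J)
(455 + 0*s(-6, 6))**2 = (455 + 0*(-1 + 6))**2 = (455 + 0*5)**2 = (455 + 0)**2 = 455**2 = 207025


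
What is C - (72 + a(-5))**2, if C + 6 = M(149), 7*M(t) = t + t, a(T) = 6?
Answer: -42332/7 ≈ -6047.4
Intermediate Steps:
M(t) = 2*t/7 (M(t) = (t + t)/7 = (2*t)/7 = 2*t/7)
C = 256/7 (C = -6 + (2/7)*149 = -6 + 298/7 = 256/7 ≈ 36.571)
C - (72 + a(-5))**2 = 256/7 - (72 + 6)**2 = 256/7 - 1*78**2 = 256/7 - 1*6084 = 256/7 - 6084 = -42332/7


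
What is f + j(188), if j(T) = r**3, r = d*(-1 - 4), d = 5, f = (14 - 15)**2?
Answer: -15624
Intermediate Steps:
f = 1 (f = (-1)**2 = 1)
r = -25 (r = 5*(-1 - 4) = 5*(-5) = -25)
j(T) = -15625 (j(T) = (-25)**3 = -15625)
f + j(188) = 1 - 15625 = -15624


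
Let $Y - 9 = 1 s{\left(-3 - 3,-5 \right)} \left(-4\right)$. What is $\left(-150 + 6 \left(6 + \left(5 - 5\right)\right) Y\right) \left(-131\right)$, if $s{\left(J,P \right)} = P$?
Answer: $-117114$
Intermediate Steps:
$Y = 29$ ($Y = 9 + 1 \left(-5\right) \left(-4\right) = 9 - -20 = 9 + 20 = 29$)
$\left(-150 + 6 \left(6 + \left(5 - 5\right)\right) Y\right) \left(-131\right) = \left(-150 + 6 \left(6 + \left(5 - 5\right)\right) 29\right) \left(-131\right) = \left(-150 + 6 \left(6 + 0\right) 29\right) \left(-131\right) = \left(-150 + 6 \cdot 6 \cdot 29\right) \left(-131\right) = \left(-150 + 36 \cdot 29\right) \left(-131\right) = \left(-150 + 1044\right) \left(-131\right) = 894 \left(-131\right) = -117114$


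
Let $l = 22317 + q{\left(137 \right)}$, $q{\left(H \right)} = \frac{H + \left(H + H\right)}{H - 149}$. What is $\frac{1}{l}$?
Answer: $\frac{4}{89131} \approx 4.4878 \cdot 10^{-5}$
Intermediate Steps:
$q{\left(H \right)} = \frac{3 H}{-149 + H}$ ($q{\left(H \right)} = \frac{H + 2 H}{-149 + H} = \frac{3 H}{-149 + H}$)
$l = \frac{89131}{4}$ ($l = 22317 + 3 \cdot 137 \frac{1}{-149 + 137} = 22317 + 3 \cdot 137 \frac{1}{-12} = 22317 + 3 \cdot 137 \left(- \frac{1}{12}\right) = 22317 - \frac{137}{4} = \frac{89131}{4} \approx 22283.0$)
$\frac{1}{l} = \frac{1}{\frac{89131}{4}} = \frac{4}{89131}$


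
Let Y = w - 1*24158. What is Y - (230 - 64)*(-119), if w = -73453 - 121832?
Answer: -199689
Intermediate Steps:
w = -195285
Y = -219443 (Y = -195285 - 1*24158 = -195285 - 24158 = -219443)
Y - (230 - 64)*(-119) = -219443 - (230 - 64)*(-119) = -219443 - 166*(-119) = -219443 - 1*(-19754) = -219443 + 19754 = -199689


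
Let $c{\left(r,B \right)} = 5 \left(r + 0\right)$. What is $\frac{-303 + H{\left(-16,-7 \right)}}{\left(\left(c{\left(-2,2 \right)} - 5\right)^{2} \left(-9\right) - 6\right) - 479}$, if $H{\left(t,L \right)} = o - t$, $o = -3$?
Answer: $\frac{29}{251} \approx 0.11554$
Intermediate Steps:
$c{\left(r,B \right)} = 5 r$
$H{\left(t,L \right)} = -3 - t$
$\frac{-303 + H{\left(-16,-7 \right)}}{\left(\left(c{\left(-2,2 \right)} - 5\right)^{2} \left(-9\right) - 6\right) - 479} = \frac{-303 - -13}{\left(\left(5 \left(-2\right) - 5\right)^{2} \left(-9\right) - 6\right) - 479} = \frac{-303 + \left(-3 + 16\right)}{\left(\left(-10 - 5\right)^{2} \left(-9\right) - 6\right) - 479} = \frac{-303 + 13}{\left(\left(-15\right)^{2} \left(-9\right) - 6\right) - 479} = - \frac{290}{\left(225 \left(-9\right) - 6\right) - 479} = - \frac{290}{\left(-2025 - 6\right) - 479} = - \frac{290}{-2031 - 479} = - \frac{290}{-2510} = \left(-290\right) \left(- \frac{1}{2510}\right) = \frac{29}{251}$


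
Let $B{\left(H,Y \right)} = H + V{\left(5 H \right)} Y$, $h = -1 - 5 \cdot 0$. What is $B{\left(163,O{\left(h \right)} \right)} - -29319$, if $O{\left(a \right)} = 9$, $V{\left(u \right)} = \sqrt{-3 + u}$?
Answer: $29482 + 18 \sqrt{203} \approx 29738.0$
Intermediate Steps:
$h = -1$ ($h = -1 - 0 = -1 + 0 = -1$)
$B{\left(H,Y \right)} = H + Y \sqrt{-3 + 5 H}$ ($B{\left(H,Y \right)} = H + \sqrt{-3 + 5 H} Y = H + Y \sqrt{-3 + 5 H}$)
$B{\left(163,O{\left(h \right)} \right)} - -29319 = \left(163 + 9 \sqrt{-3 + 5 \cdot 163}\right) - -29319 = \left(163 + 9 \sqrt{-3 + 815}\right) + 29319 = \left(163 + 9 \sqrt{812}\right) + 29319 = \left(163 + 9 \cdot 2 \sqrt{203}\right) + 29319 = \left(163 + 18 \sqrt{203}\right) + 29319 = 29482 + 18 \sqrt{203}$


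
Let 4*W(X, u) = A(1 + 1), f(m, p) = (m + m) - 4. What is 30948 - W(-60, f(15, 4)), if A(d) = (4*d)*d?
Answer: 30944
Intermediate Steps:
f(m, p) = -4 + 2*m (f(m, p) = 2*m - 4 = -4 + 2*m)
A(d) = 4*d²
W(X, u) = 4 (W(X, u) = (4*(1 + 1)²)/4 = (4*2²)/4 = (4*4)/4 = (¼)*16 = 4)
30948 - W(-60, f(15, 4)) = 30948 - 1*4 = 30948 - 4 = 30944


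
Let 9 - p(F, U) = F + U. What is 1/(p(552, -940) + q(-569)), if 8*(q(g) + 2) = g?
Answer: 8/2591 ≈ 0.0030876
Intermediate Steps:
p(F, U) = 9 - F - U (p(F, U) = 9 - (F + U) = 9 + (-F - U) = 9 - F - U)
q(g) = -2 + g/8
1/(p(552, -940) + q(-569)) = 1/((9 - 1*552 - 1*(-940)) + (-2 + (⅛)*(-569))) = 1/((9 - 552 + 940) + (-2 - 569/8)) = 1/(397 - 585/8) = 1/(2591/8) = 8/2591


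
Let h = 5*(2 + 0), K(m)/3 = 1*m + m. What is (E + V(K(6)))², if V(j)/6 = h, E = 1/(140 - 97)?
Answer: 6661561/1849 ≈ 3602.8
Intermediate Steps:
K(m) = 6*m (K(m) = 3*(1*m + m) = 3*(m + m) = 3*(2*m) = 6*m)
h = 10 (h = 5*2 = 10)
E = 1/43 ≈ 0.023256
V(j) = 60 (V(j) = 6*10 = 60)
(E + V(K(6)))² = (1/43 + 60)² = (2581/43)² = 6661561/1849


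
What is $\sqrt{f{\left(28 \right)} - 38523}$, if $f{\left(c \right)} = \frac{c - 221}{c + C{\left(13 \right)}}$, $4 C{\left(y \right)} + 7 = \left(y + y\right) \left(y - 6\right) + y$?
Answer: $\frac{i \sqrt{8668254}}{15} \approx 196.28 i$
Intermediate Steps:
$C{\left(y \right)} = - \frac{7}{4} + \frac{y}{4} + \frac{y \left(-6 + y\right)}{2}$ ($C{\left(y \right)} = - \frac{7}{4} + \frac{\left(y + y\right) \left(y - 6\right) + y}{4} = - \frac{7}{4} + \frac{2 y \left(-6 + y\right) + y}{4} = - \frac{7}{4} + \frac{y + 2 y \left(-6 + y\right)}{4} = - \frac{7}{4} + \left(\frac{y}{4} + \frac{y \left(-6 + y\right)}{2}\right) = - \frac{7}{4} + \frac{y}{4} + \frac{y \left(-6 + y\right)}{2}$)
$f{\left(c \right)} = \frac{-221 + c}{47 + c}$ ($f{\left(c \right)} = \frac{c - 221}{c - \left(\frac{75}{2} - \frac{169}{2}\right)} = \frac{-221 + c}{c - -47} = \frac{-221 + c}{c + 47} = \frac{-221 + c}{47 + c}$)
$\sqrt{f{\left(28 \right)} - 38523} = \sqrt{\frac{-221 + 28}{47 + 28} - 38523} = \sqrt{\frac{1}{75} \left(-193\right) - 38523} = \sqrt{- \frac{193}{75} - 38523} = \sqrt{- \frac{2889418}{75}} = \frac{i \sqrt{8668254}}{15}$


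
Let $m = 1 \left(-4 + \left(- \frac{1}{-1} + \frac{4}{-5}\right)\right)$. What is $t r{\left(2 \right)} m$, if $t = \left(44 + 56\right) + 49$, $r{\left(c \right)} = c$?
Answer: $- \frac{5662}{5} \approx -1132.4$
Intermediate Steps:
$t = 149$ ($t = 100 + 49 = 149$)
$m = - \frac{19}{5}$ ($m = 1 \left(-4 + \left(\left(-1\right) \left(-1\right) + 4 \left(- \frac{1}{5}\right)\right)\right) = 1 \left(-4 + \left(1 - \frac{4}{5}\right)\right) = 1 \left(-4 + \frac{1}{5}\right) = 1 \left(- \frac{19}{5}\right) = - \frac{19}{5} \approx -3.8$)
$t r{\left(2 \right)} m = 149 \cdot 2 \left(- \frac{19}{5}\right) = 298 \left(- \frac{19}{5}\right) = - \frac{5662}{5}$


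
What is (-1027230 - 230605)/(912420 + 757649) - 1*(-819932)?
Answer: 1369341757473/1670069 ≈ 8.1993e+5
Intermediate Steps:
(-1027230 - 230605)/(912420 + 757649) - 1*(-819932) = -1257835/1670069 + 819932 = 1369341757473/1670069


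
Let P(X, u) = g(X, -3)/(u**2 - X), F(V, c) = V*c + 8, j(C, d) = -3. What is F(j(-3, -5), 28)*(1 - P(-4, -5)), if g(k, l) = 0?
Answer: -76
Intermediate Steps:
F(V, c) = 8 + V*c
P(X, u) = 0 (P(X, u) = 0/(u**2 - X) = 0)
F(j(-3, -5), 28)*(1 - P(-4, -5)) = (8 - 3*28)*(1 - 1*0) = (8 - 84)*(1 + 0) = -76*1 = -76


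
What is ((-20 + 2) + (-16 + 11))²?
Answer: 529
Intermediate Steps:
((-20 + 2) + (-16 + 11))² = (-18 - 5)² = (-23)² = 529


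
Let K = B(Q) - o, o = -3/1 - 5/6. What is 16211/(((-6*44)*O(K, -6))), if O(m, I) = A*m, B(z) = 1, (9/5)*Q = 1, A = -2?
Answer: 559/88 ≈ 6.3523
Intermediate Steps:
Q = 5/9 (Q = (5/9)*1 = 5/9 ≈ 0.55556)
o = -23/6 (o = -3*1 - 5*1/6 = -3 - 5/6 = -23/6 ≈ -3.8333)
K = 29/6 (K = 1 - 1*(-23/6) = 1 + 23/6 = 29/6 ≈ 4.8333)
O(m, I) = -2*m
16211/(((-6*44)*O(K, -6))) = 16211/(((-6*44)*(-2*29/6))) = 16211/((-264*(-29/3))) = 16211/2552 = 16211*(1/2552) = 559/88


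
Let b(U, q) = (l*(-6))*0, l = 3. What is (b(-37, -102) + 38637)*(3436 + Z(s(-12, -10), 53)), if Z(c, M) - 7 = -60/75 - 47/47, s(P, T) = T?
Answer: 664788222/5 ≈ 1.3296e+8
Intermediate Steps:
Z(c, M) = 26/5 (Z(c, M) = 7 + (-60/75 - 47/47) = 7 + (-60*1/75 - 47*1/47) = 7 + (-⅘ - 1) = 7 - 9/5 = 26/5)
b(U, q) = 0 (b(U, q) = (3*(-6))*0 = -18*0 = 0)
(b(-37, -102) + 38637)*(3436 + Z(s(-12, -10), 53)) = (0 + 38637)*(3436 + 26/5) = 38637*(17206/5) = 664788222/5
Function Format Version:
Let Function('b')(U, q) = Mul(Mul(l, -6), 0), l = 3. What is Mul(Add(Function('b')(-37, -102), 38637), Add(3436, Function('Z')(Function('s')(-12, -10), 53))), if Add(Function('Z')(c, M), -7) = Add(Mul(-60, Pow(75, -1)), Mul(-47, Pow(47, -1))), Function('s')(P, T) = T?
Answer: Rational(664788222, 5) ≈ 1.3296e+8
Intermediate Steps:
Function('Z')(c, M) = Rational(26, 5) (Function('Z')(c, M) = Add(7, Add(Mul(-60, Pow(75, -1)), Mul(-47, Pow(47, -1)))) = Add(7, Add(Mul(-60, Rational(1, 75)), Mul(-47, Rational(1, 47)))) = Add(7, Add(Rational(-4, 5), -1)) = Add(7, Rational(-9, 5)) = Rational(26, 5))
Function('b')(U, q) = 0 (Function('b')(U, q) = Mul(Mul(3, -6), 0) = Mul(-18, 0) = 0)
Mul(Add(Function('b')(-37, -102), 38637), Add(3436, Function('Z')(Function('s')(-12, -10), 53))) = Mul(Add(0, 38637), Add(3436, Rational(26, 5))) = Mul(38637, Rational(17206, 5)) = Rational(664788222, 5)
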